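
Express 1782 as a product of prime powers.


1782 / 2 = 891
891 / 3 = 297
297 / 3 = 99
99 / 3 = 33
33 / 3 = 11
11 / 11 = 1
1782 = 2 × 3^4 × 11


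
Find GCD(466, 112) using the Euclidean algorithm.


466 = 4 * 112 + 18
112 = 6 * 18 + 4
18 = 4 * 4 + 2
4 = 2 * 2 + 0
GCD = 2


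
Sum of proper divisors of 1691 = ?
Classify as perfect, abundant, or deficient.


Proper divisors: 1, 19, 89
Sum = 1 + 19 + 89 = 109
109 < 1691 → deficient

s(1691) = 109 (deficient)


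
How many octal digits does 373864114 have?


373864114 in base 8 = 2622133262
Number of digits = 10

10 digits (base 8)


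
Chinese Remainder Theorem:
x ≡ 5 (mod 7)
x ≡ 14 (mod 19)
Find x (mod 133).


M = 7*19 = 133
M1 = M/7 = 19, M2 = M/19 = 7
M1^(-1) mod 7 = 3, M2^(-1) mod 19 = 11
x = 5*19*3 + 14*7*11 = 1363
1363 mod 133 = 33
Check: 33 mod 7 = 5 ✓, 33 mod 19 = 14 ✓

x ≡ 33 (mod 133)


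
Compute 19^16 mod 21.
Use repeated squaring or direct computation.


19^1 mod 21 = 19
19^2 mod 21 = 4
19^3 mod 21 = 13
19^4 mod 21 = 16
19^5 mod 21 = 10
19^6 mod 21 = 1
19^7 mod 21 = 19
19^8 mod 21 = 4
19^9 mod 21 = 13
19^10 mod 21 = 16
19^11 mod 21 = 10
19^12 mod 21 = 1
19^13 mod 21 = 19
19^14 mod 21 = 4
19^15 mod 21 = 13
19^16 mod 21 = 16


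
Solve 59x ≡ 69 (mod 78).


GCD(59, 78) = 1, unique solution
a^(-1) mod 78 = 41
x = 41 * 69 mod 78 = 21

x ≡ 21 (mod 78)


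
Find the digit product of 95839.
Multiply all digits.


9 × 5 × 8 × 3 × 9 = 9720


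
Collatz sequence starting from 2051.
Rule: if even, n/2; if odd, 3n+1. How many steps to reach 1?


2051 → 6154 → 3077 → 9232 → 4616 → 2308 → 1154 → 577 → 1732 → 866 → 433 → 1300 → 650 → 325 → 976 → 488 → 244 → 122 → 61 → 184 → 92 → 46 → 23 → 70 → 35 → 106 → 53 → 160 → 80 → 40 → 20 → 10 → 5 → 16 → 8 → 4 → 2 → 1
Total steps = 37

37 steps


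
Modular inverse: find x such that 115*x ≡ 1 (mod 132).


Use the extended Euclidean algorithm on (132, 115); each row r = 132*s + 115*t:
r=132, s=1, t=0
r=115, s=0, t=1
q=1: r=17, s=1, t=-1   [132*(1) + 115*(-1) = 17]
q=6: r=13, s=-6, t=7   [132*(-6) + 115*(7) = 13]
q=1: r=4, s=7, t=-8   [132*(7) + 115*(-8) = 4]
q=3: r=1, s=-27, t=31   [132*(-27) + 115*(31) = 1]
q=4: r=0, s=115, t=-132   [132*(115) + 115*(-132) = 0]
GCD = 1 with t = 31, so 115*(31) ≡ 1 (mod 132)
Inverse = 31 mod 132 = 31
Check: 115 * 31 = 3565 ≡ 1 (mod 132)

115^(-1) ≡ 31 (mod 132)


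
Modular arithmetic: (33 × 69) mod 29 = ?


33 × 69 = 2277
2277 mod 29 = 15


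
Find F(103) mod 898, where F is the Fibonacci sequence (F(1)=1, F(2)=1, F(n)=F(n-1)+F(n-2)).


F(k) mod 898 for k=1..103:
1, 1, 2, 3, 5, 8, 13, 21, 34, 55, 89, 144, 233, 377, 610, 89, 699, 788, 589, 479, 170, 649, 819, 570, 491, 163, 654, 817, 573, 492, 167, 659, 826, 587, 515, 204, 719, 25, 744, 769, 615, 486, 203, 689, 892, 683, 677, 462, 241, 703, 46, 749, 795, 646, 543, 291, 834, 227, 163, 390, 553, 45, 598, 643, 343, 88, 431, 519, 52, 571, 623, 296, 21, 317, 338, 655, 95, 750, 845, 697, 644, 443, 189, 632, 821, 555, 478, 135, 613, 748, 463, 313, 776, 191, 69, 260, 329, 589, 20, 609, 629, 340, 71
F(103) mod 898 = 71


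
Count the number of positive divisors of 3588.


3588 = 2^2 × 3^1 × 13^1 × 23^1
d(3588) = (2+1) × (1+1) × (1+1) × (1+1) = 24

24 divisors


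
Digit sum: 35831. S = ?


3 + 5 + 8 + 3 + 1 = 20


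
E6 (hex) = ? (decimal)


E6 (base 16) = 230 (decimal)
230 (decimal) = 230 (base 10)


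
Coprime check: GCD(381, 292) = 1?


Euclidean algorithm:
381 = 1 * 292 + 89
292 = 3 * 89 + 25
89 = 3 * 25 + 14
25 = 1 * 14 + 11
14 = 1 * 11 + 3
11 = 3 * 3 + 2
3 = 1 * 2 + 1
2 = 2 * 1 + 0
GCD(381, 292) = 1

Yes, coprime (GCD = 1)


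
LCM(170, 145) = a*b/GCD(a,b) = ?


GCD(170, 145) = 5
LCM = 170*145/5 = 24650/5 = 4930

LCM = 4930


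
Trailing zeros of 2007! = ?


floor(2007/5) = 401
floor(2007/25) = 80
floor(2007/125) = 16
floor(2007/625) = 3
Total = 500

500 trailing zeros


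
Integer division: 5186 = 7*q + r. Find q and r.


5186 = 7 * 740 + 6
Check: 5180 + 6 = 5186

q = 740, r = 6


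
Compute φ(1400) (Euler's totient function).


1400 = 2^3 × 5^2 × 7
Prime factors: 2, 5, 7
φ(1400) = 1400 × (1-1/2) × (1-1/5) × (1-1/7)
= 1400 × 1/2 × 4/5 × 6/7 = 480

φ(1400) = 480


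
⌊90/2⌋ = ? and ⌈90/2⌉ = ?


90/2 = 45.0000
floor = 45
ceil = 45

floor = 45, ceil = 45


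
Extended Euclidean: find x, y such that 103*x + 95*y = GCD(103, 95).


Tabular extended Euclidean (each row: r = 103*s + 95*t):
r=103, s=1, t=0
r=95, s=0, t=1
q=1: r=8, s=1, t=-1   [103*(1) + 95*(-1) = 8]
q=11: r=7, s=-11, t=12   [103*(-11) + 95*(12) = 7]
q=1: r=1, s=12, t=-13   [103*(12) + 95*(-13) = 1]
q=7: r=0, s=-95, t=103   [103*(-95) + 95*(103) = 0]
GCD = 1; from the row with r=1: x=12, y=-13
Check: 103*(12) + 95*(-13) = 1236 - 1235 = 1

GCD = 1, x = 12, y = -13


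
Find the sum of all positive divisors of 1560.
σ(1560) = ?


Divisors of 1560: 1, 2, 3, 4, 5, 6, 8, 10, 12, 13, 15, 20, 24, 26, 30, 39, 40, 52, 60, 65, 78, 104, 120, 130, 156, 195, 260, 312, 390, 520, 780, 1560
Sum = 1 + 2 + 3 + 4 + 5 + 6 + 8 + 10 + 12 + 13 + 15 + 20 + 24 + 26 + 30 + 39 + 40 + 52 + 60 + 65 + 78 + 104 + 120 + 130 + 156 + 195 + 260 + 312 + 390 + 520 + 780 + 1560 = 5040

σ(1560) = 5040


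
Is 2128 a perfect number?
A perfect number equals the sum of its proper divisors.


Proper divisors of 2128: 1, 2, 4, 7, 8, 14, 16, 19, 28, 38, 56, 76, 112, 133, 152, 266, 304, 532, 1064
Sum = 1 + 2 + 4 + 7 + 8 + 14 + 16 + 19 + 28 + 38 + 56 + 76 + 112 + 133 + 152 + 266 + 304 + 532 + 1064 = 2832

No, 2128 is not perfect (2832 ≠ 2128)


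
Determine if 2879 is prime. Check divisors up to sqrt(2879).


Check divisors up to sqrt(2879) = 53.6563
No divisors found.
2879 is prime.

Yes, 2879 is prime


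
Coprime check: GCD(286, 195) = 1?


Euclidean algorithm:
286 = 1 * 195 + 91
195 = 2 * 91 + 13
91 = 7 * 13 + 0
GCD(286, 195) = 13

No, not coprime (GCD = 13)


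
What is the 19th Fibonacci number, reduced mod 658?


F(k) mod 658 for k=1..19:
1, 1, 2, 3, 5, 8, 13, 21, 34, 55, 89, 144, 233, 377, 610, 329, 281, 610, 233
F(19) mod 658 = 233


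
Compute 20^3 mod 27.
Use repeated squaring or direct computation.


20^1 mod 27 = 20
20^2 mod 27 = 22
20^3 mod 27 = 8


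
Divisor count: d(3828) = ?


3828 = 2^2 × 3^1 × 11^1 × 29^1
d(3828) = (2+1) × (1+1) × (1+1) × (1+1) = 24

24 divisors


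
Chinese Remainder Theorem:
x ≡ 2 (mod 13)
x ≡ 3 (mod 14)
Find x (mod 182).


M = 13*14 = 182
M1 = M/13 = 14, M2 = M/14 = 13
M1^(-1) mod 13 = 1, M2^(-1) mod 14 = 13
x = 2*14*1 + 3*13*13 = 535
535 mod 182 = 171
Check: 171 mod 13 = 2 ✓, 171 mod 14 = 3 ✓

x ≡ 171 (mod 182)


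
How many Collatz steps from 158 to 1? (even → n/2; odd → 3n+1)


158 → 79 → 238 → 119 → 358 → 179 → 538 → 269 → 808 → 404 → 202 → 101 → 304 → 152 → 76 → 38 → 19 → 58 → 29 → 88 → 44 → 22 → 11 → 34 → 17 → 52 → 26 → 13 → 40 → 20 → 10 → 5 → 16 → 8 → 4 → 2 → 1
Total steps = 36

36 steps


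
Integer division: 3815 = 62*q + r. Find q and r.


3815 = 62 * 61 + 33
Check: 3782 + 33 = 3815

q = 61, r = 33


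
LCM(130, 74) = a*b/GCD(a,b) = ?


GCD(130, 74) = 2
LCM = 130*74/2 = 9620/2 = 4810

LCM = 4810


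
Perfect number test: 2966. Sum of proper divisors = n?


Proper divisors of 2966: 1, 2, 1483
Sum = 1 + 2 + 1483 = 1486

No, 2966 is not perfect (1486 ≠ 2966)


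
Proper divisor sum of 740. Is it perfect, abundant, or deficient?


Proper divisors: 1, 2, 4, 5, 10, 20, 37, 74, 148, 185, 370
Sum = 1 + 2 + 4 + 5 + 10 + 20 + 37 + 74 + 148 + 185 + 370 = 856
856 > 740 → abundant

s(740) = 856 (abundant)


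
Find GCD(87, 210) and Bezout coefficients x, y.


Tabular extended Euclidean (each row: r = 87*s + 210*t):
r=87, s=1, t=0
r=210, s=0, t=1
q=0: r=87, s=1, t=0   [87*(1) + 210*(0) = 87]
q=2: r=36, s=-2, t=1   [87*(-2) + 210*(1) = 36]
q=2: r=15, s=5, t=-2   [87*(5) + 210*(-2) = 15]
q=2: r=6, s=-12, t=5   [87*(-12) + 210*(5) = 6]
q=2: r=3, s=29, t=-12   [87*(29) + 210*(-12) = 3]
q=2: r=0, s=-70, t=29   [87*(-70) + 210*(29) = 0]
GCD = 3; from the row with r=3: x=29, y=-12
Check: 87*(29) + 210*(-12) = 2523 - 2520 = 3

GCD = 3, x = 29, y = -12


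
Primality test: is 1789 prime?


Check divisors up to sqrt(1789) = 42.2966
No divisors found.
1789 is prime.

Yes, 1789 is prime


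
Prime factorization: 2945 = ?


2945 / 5 = 589
589 / 19 = 31
31 / 31 = 1
2945 = 5 × 19 × 31


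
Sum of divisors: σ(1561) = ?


Divisors of 1561: 1, 7, 223, 1561
Sum = 1 + 7 + 223 + 1561 = 1792

σ(1561) = 1792


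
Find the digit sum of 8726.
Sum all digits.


8 + 7 + 2 + 6 = 23


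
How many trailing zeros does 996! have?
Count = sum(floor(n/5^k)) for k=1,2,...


floor(996/5) = 199
floor(996/25) = 39
floor(996/125) = 7
floor(996/625) = 1
Total = 246

246 trailing zeros


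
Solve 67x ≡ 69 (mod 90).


GCD(67, 90) = 1, unique solution
a^(-1) mod 90 = 43
x = 43 * 69 mod 90 = 87

x ≡ 87 (mod 90)


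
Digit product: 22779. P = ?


2 × 2 × 7 × 7 × 9 = 1764


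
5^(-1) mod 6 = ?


Use the extended Euclidean algorithm on (6, 5); each row r = 6*s + 5*t:
r=6, s=1, t=0
r=5, s=0, t=1
q=1: r=1, s=1, t=-1   [6*(1) + 5*(-1) = 1]
q=5: r=0, s=-5, t=6   [6*(-5) + 5*(6) = 0]
GCD = 1 with t = -1, so 5*(-1) ≡ 1 (mod 6)
Inverse = -1 mod 6 = 5
Check: 5 * 5 = 25 ≡ 1 (mod 6)

5^(-1) ≡ 5 (mod 6)


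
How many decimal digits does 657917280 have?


657917280 has 9 digits in base 10
floor(log10(657917280)) + 1 = floor(8.8182) + 1 = 9

9 digits (base 10)


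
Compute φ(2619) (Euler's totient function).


2619 = 3^3 × 97
Prime factors: 3, 97
φ(2619) = 2619 × (1-1/3) × (1-1/97)
= 2619 × 2/3 × 96/97 = 1728

φ(2619) = 1728


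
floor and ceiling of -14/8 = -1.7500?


-14/8 = -1.7500
floor = -2
ceil = -1

floor = -2, ceil = -1


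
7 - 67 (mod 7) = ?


7 - 67 = -60
-60 mod 7 = 3


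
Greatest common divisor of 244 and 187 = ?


244 = 1 * 187 + 57
187 = 3 * 57 + 16
57 = 3 * 16 + 9
16 = 1 * 9 + 7
9 = 1 * 7 + 2
7 = 3 * 2 + 1
2 = 2 * 1 + 0
GCD = 1


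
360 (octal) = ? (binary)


360 (base 8) = 240 (decimal)
240 (decimal) = 11110000 (base 2)


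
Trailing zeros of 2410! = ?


floor(2410/5) = 482
floor(2410/25) = 96
floor(2410/125) = 19
floor(2410/625) = 3
Total = 600

600 trailing zeros


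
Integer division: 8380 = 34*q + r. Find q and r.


8380 = 34 * 246 + 16
Check: 8364 + 16 = 8380

q = 246, r = 16


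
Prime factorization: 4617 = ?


4617 / 3 = 1539
1539 / 3 = 513
513 / 3 = 171
171 / 3 = 57
57 / 3 = 19
19 / 19 = 1
4617 = 3^5 × 19


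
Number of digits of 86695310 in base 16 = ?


86695310 in base 16 = 52ADD8E
Number of digits = 7

7 digits (base 16)


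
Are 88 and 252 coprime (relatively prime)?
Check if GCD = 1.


Euclidean algorithm:
252 = 2 * 88 + 76
88 = 1 * 76 + 12
76 = 6 * 12 + 4
12 = 3 * 4 + 0
GCD(88, 252) = 4

No, not coprime (GCD = 4)


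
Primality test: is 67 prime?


Check divisors up to sqrt(67) = 8.1854
No divisors found.
67 is prime.

Yes, 67 is prime


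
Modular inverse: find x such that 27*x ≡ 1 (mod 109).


Use the extended Euclidean algorithm on (109, 27); each row r = 109*s + 27*t:
r=109, s=1, t=0
r=27, s=0, t=1
q=4: r=1, s=1, t=-4   [109*(1) + 27*(-4) = 1]
q=27: r=0, s=-27, t=109   [109*(-27) + 27*(109) = 0]
GCD = 1 with t = -4, so 27*(-4) ≡ 1 (mod 109)
Inverse = -4 mod 109 = 105
Check: 27 * 105 = 2835 ≡ 1 (mod 109)

27^(-1) ≡ 105 (mod 109)


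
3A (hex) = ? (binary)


3A (base 16) = 58 (decimal)
58 (decimal) = 111010 (base 2)


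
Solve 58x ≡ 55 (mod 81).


GCD(58, 81) = 1, unique solution
a^(-1) mod 81 = 7
x = 7 * 55 mod 81 = 61

x ≡ 61 (mod 81)


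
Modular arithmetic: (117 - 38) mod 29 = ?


117 - 38 = 79
79 mod 29 = 21


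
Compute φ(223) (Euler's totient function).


223 = 223
Prime factors: 223
φ(223) = 223 × (1-1/223)
= 223 × 222/223 = 222

φ(223) = 222


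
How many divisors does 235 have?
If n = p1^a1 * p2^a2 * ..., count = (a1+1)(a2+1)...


235 = 5^1 × 47^1
d(235) = (1+1) × (1+1) = 4

4 divisors


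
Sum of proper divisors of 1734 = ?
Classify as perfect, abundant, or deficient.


Proper divisors: 1, 2, 3, 6, 17, 34, 51, 102, 289, 578, 867
Sum = 1 + 2 + 3 + 6 + 17 + 34 + 51 + 102 + 289 + 578 + 867 = 1950
1950 > 1734 → abundant

s(1734) = 1950 (abundant)


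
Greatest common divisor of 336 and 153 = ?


336 = 2 * 153 + 30
153 = 5 * 30 + 3
30 = 10 * 3 + 0
GCD = 3


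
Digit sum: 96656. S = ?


9 + 6 + 6 + 5 + 6 = 32


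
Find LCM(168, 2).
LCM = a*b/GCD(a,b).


GCD(168, 2) = 2
LCM = 168*2/2 = 336/2 = 168

LCM = 168


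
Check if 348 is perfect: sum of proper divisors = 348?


Proper divisors of 348: 1, 2, 3, 4, 6, 12, 29, 58, 87, 116, 174
Sum = 1 + 2 + 3 + 4 + 6 + 12 + 29 + 58 + 87 + 116 + 174 = 492

No, 348 is not perfect (492 ≠ 348)


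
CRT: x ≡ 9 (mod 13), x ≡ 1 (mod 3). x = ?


M = 13*3 = 39
M1 = M/13 = 3, M2 = M/3 = 13
M1^(-1) mod 13 = 9, M2^(-1) mod 3 = 1
x = 9*3*9 + 1*13*1 = 256
256 mod 39 = 22
Check: 22 mod 13 = 9 ✓, 22 mod 3 = 1 ✓

x ≡ 22 (mod 39)


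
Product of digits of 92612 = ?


9 × 2 × 6 × 1 × 2 = 216


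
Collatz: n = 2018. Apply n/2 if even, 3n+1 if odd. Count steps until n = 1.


2018 → 1009 → 3028 → 1514 → 757 → 2272 → 1136 → 568 → 284 → 142 → 71 → 214 → 107 → 322 → 161 → 484 → 242 → 121 → 364 → 182 → 91 → 274 → 137 → 412 → 206 → 103 → 310 → 155 → 466 → 233 → 700 → 350 → 175 → 526 → 263 → 790 → 395 → 1186 → 593 → 1780 → 890 → 445 → 1336 → 668 → 334 → 167 → 502 → 251 → 754 → 377 → 1132 → 566 → 283 → 850 → 425 → 1276 → 638 → 319 → 958 → 479 → 1438 → 719 → 2158 → 1079 → 3238 → 1619 → 4858 → 2429 → 7288 → 3644 → 1822 → 911 → 2734 → 1367 → 4102 → 2051 → 6154 → 3077 → 9232 → 4616 → 2308 → 1154 → 577 → 1732 → 866 → 433 → 1300 → 650 → 325 → 976 → 488 → 244 → 122 → 61 → 184 → 92 → 46 → 23 → 70 → 35 → 106 → 53 → 160 → 80 → 40 → 20 → 10 → 5 → 16 → 8 → 4 → 2 → 1
Total steps = 112

112 steps


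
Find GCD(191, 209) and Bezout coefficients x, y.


Tabular extended Euclidean (each row: r = 191*s + 209*t):
r=191, s=1, t=0
r=209, s=0, t=1
q=0: r=191, s=1, t=0   [191*(1) + 209*(0) = 191]
q=1: r=18, s=-1, t=1   [191*(-1) + 209*(1) = 18]
q=10: r=11, s=11, t=-10   [191*(11) + 209*(-10) = 11]
q=1: r=7, s=-12, t=11   [191*(-12) + 209*(11) = 7]
q=1: r=4, s=23, t=-21   [191*(23) + 209*(-21) = 4]
q=1: r=3, s=-35, t=32   [191*(-35) + 209*(32) = 3]
q=1: r=1, s=58, t=-53   [191*(58) + 209*(-53) = 1]
q=3: r=0, s=-209, t=191   [191*(-209) + 209*(191) = 0]
GCD = 1; from the row with r=1: x=58, y=-53
Check: 191*(58) + 209*(-53) = 11078 - 11077 = 1

GCD = 1, x = 58, y = -53


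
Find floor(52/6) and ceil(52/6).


52/6 = 8.6667
floor = 8
ceil = 9

floor = 8, ceil = 9


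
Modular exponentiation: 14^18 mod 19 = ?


14^1 mod 19 = 14
14^2 mod 19 = 6
14^3 mod 19 = 8
14^4 mod 19 = 17
14^5 mod 19 = 10
14^6 mod 19 = 7
14^7 mod 19 = 3
14^8 mod 19 = 4
14^9 mod 19 = 18
14^10 mod 19 = 5
14^11 mod 19 = 13
14^12 mod 19 = 11
14^13 mod 19 = 2
14^14 mod 19 = 9
14^15 mod 19 = 12
14^16 mod 19 = 16
14^17 mod 19 = 15
14^18 mod 19 = 1


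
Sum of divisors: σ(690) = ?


Divisors of 690: 1, 2, 3, 5, 6, 10, 15, 23, 30, 46, 69, 115, 138, 230, 345, 690
Sum = 1 + 2 + 3 + 5 + 6 + 10 + 15 + 23 + 30 + 46 + 69 + 115 + 138 + 230 + 345 + 690 = 1728

σ(690) = 1728


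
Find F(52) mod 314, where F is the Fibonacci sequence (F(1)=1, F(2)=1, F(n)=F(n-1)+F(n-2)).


F(k) mod 314 for k=1..52:
1, 1, 2, 3, 5, 8, 13, 21, 34, 55, 89, 144, 233, 63, 296, 45, 27, 72, 99, 171, 270, 127, 83, 210, 293, 189, 168, 43, 211, 254, 151, 91, 242, 19, 261, 280, 227, 193, 106, 299, 91, 76, 167, 243, 96, 25, 121, 146, 267, 99, 52, 151
F(52) mod 314 = 151


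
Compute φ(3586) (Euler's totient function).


3586 = 2 × 11 × 163
Prime factors: 2, 11, 163
φ(3586) = 3586 × (1-1/2) × (1-1/11) × (1-1/163)
= 3586 × 1/2 × 10/11 × 162/163 = 1620

φ(3586) = 1620


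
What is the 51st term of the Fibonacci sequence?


Sequence: 1, 1, 2, 3, 5, 8, 13, 21, 34, 55, 89, 144, 233, 377, 610, 987, 1597, 2584, 4181, 6765, 10946, 17711, 28657, 46368, 75025, 121393, 196418, 317811, 514229, 832040, 1346269, 2178309, 3524578, 5702887, 9227465, 14930352, 24157817, 39088169, 63245986, 102334155, 165580141, 267914296, 433494437, 701408733, 1134903170, 1836311903, 2971215073, 4807526976, 7778742049, 12586269025, 20365011074
F(51) = 20365011074


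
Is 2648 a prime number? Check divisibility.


2648 / 2 = 1324 (exact division)
2648 is NOT prime.

No, 2648 is not prime


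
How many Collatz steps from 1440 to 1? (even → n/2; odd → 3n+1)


1440 → 720 → 360 → 180 → 90 → 45 → 136 → 68 → 34 → 17 → 52 → 26 → 13 → 40 → 20 → 10 → 5 → 16 → 8 → 4 → 2 → 1
Total steps = 21

21 steps


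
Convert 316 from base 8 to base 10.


316 (base 8) = 206 (decimal)
206 (decimal) = 206 (base 10)


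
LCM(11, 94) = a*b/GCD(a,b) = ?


GCD(11, 94) = 1
LCM = 11*94/1 = 1034/1 = 1034

LCM = 1034


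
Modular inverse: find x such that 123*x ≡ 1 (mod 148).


Use the extended Euclidean algorithm on (148, 123); each row r = 148*s + 123*t:
r=148, s=1, t=0
r=123, s=0, t=1
q=1: r=25, s=1, t=-1   [148*(1) + 123*(-1) = 25]
q=4: r=23, s=-4, t=5   [148*(-4) + 123*(5) = 23]
q=1: r=2, s=5, t=-6   [148*(5) + 123*(-6) = 2]
q=11: r=1, s=-59, t=71   [148*(-59) + 123*(71) = 1]
q=2: r=0, s=123, t=-148   [148*(123) + 123*(-148) = 0]
GCD = 1 with t = 71, so 123*(71) ≡ 1 (mod 148)
Inverse = 71 mod 148 = 71
Check: 123 * 71 = 8733 ≡ 1 (mod 148)

123^(-1) ≡ 71 (mod 148)


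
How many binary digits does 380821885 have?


380821885 in base 2 = 10110101100101110000101111101
Number of digits = 29

29 digits (base 2)


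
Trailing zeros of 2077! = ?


floor(2077/5) = 415
floor(2077/25) = 83
floor(2077/125) = 16
floor(2077/625) = 3
Total = 517

517 trailing zeros


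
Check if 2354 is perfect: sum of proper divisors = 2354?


Proper divisors of 2354: 1, 2, 11, 22, 107, 214, 1177
Sum = 1 + 2 + 11 + 22 + 107 + 214 + 1177 = 1534

No, 2354 is not perfect (1534 ≠ 2354)


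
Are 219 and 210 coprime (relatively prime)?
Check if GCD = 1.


Euclidean algorithm:
219 = 1 * 210 + 9
210 = 23 * 9 + 3
9 = 3 * 3 + 0
GCD(219, 210) = 3

No, not coprime (GCD = 3)


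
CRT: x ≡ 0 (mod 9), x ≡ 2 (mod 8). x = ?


M = 9*8 = 72
M1 = M/9 = 8, M2 = M/8 = 9
M1^(-1) mod 9 = 8, M2^(-1) mod 8 = 1
x = 0*8*8 + 2*9*1 = 18
18 mod 72 = 18
Check: 18 mod 9 = 0 ✓, 18 mod 8 = 2 ✓

x ≡ 18 (mod 72)


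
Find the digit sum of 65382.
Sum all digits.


6 + 5 + 3 + 8 + 2 = 24


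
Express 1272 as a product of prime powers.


1272 / 2 = 636
636 / 2 = 318
318 / 2 = 159
159 / 3 = 53
53 / 53 = 1
1272 = 2^3 × 3 × 53


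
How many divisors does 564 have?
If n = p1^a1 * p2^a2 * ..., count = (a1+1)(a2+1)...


564 = 2^2 × 3^1 × 47^1
d(564) = (2+1) × (1+1) × (1+1) = 12

12 divisors


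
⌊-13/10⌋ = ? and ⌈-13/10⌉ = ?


-13/10 = -1.3000
floor = -2
ceil = -1

floor = -2, ceil = -1


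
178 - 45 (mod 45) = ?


178 - 45 = 133
133 mod 45 = 43


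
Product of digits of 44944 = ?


4 × 4 × 9 × 4 × 4 = 2304


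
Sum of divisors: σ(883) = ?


Divisors of 883: 1, 883
Sum = 1 + 883 = 884

σ(883) = 884


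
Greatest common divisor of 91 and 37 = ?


91 = 2 * 37 + 17
37 = 2 * 17 + 3
17 = 5 * 3 + 2
3 = 1 * 2 + 1
2 = 2 * 1 + 0
GCD = 1


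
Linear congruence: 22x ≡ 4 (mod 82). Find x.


GCD(22, 82) = 2 divides 4
Divide: 11x ≡ 2 (mod 41)
x ≡ 30 (mod 41)


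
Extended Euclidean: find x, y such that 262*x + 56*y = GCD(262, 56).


Tabular extended Euclidean (each row: r = 262*s + 56*t):
r=262, s=1, t=0
r=56, s=0, t=1
q=4: r=38, s=1, t=-4   [262*(1) + 56*(-4) = 38]
q=1: r=18, s=-1, t=5   [262*(-1) + 56*(5) = 18]
q=2: r=2, s=3, t=-14   [262*(3) + 56*(-14) = 2]
q=9: r=0, s=-28, t=131   [262*(-28) + 56*(131) = 0]
GCD = 2; from the row with r=2: x=3, y=-14
Check: 262*(3) + 56*(-14) = 786 - 784 = 2

GCD = 2, x = 3, y = -14


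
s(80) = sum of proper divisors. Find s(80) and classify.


Proper divisors: 1, 2, 4, 5, 8, 10, 16, 20, 40
Sum = 1 + 2 + 4 + 5 + 8 + 10 + 16 + 20 + 40 = 106
106 > 80 → abundant

s(80) = 106 (abundant)


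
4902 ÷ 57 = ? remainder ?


4902 = 57 * 86 + 0
Check: 4902 + 0 = 4902

q = 86, r = 0


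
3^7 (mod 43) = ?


3^1 mod 43 = 3
3^2 mod 43 = 9
3^3 mod 43 = 27
3^4 mod 43 = 38
3^5 mod 43 = 28
3^6 mod 43 = 41
3^7 mod 43 = 37


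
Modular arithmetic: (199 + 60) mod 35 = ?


199 + 60 = 259
259 mod 35 = 14


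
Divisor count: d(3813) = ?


3813 = 3^1 × 31^1 × 41^1
d(3813) = (1+1) × (1+1) × (1+1) = 8

8 divisors


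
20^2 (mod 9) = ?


20^1 mod 9 = 2
20^2 mod 9 = 4


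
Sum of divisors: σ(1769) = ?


Divisors of 1769: 1, 29, 61, 1769
Sum = 1 + 29 + 61 + 1769 = 1860

σ(1769) = 1860


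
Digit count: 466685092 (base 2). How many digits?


466685092 in base 2 = 11011110100010000110010100100
Number of digits = 29

29 digits (base 2)


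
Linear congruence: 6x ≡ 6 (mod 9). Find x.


GCD(6, 9) = 3 divides 6
Divide: 2x ≡ 2 (mod 3)
x ≡ 1 (mod 3)


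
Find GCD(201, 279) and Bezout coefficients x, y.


Tabular extended Euclidean (each row: r = 201*s + 279*t):
r=201, s=1, t=0
r=279, s=0, t=1
q=0: r=201, s=1, t=0   [201*(1) + 279*(0) = 201]
q=1: r=78, s=-1, t=1   [201*(-1) + 279*(1) = 78]
q=2: r=45, s=3, t=-2   [201*(3) + 279*(-2) = 45]
q=1: r=33, s=-4, t=3   [201*(-4) + 279*(3) = 33]
q=1: r=12, s=7, t=-5   [201*(7) + 279*(-5) = 12]
q=2: r=9, s=-18, t=13   [201*(-18) + 279*(13) = 9]
q=1: r=3, s=25, t=-18   [201*(25) + 279*(-18) = 3]
q=3: r=0, s=-93, t=67   [201*(-93) + 279*(67) = 0]
GCD = 3; from the row with r=3: x=25, y=-18
Check: 201*(25) + 279*(-18) = 5025 - 5022 = 3

GCD = 3, x = 25, y = -18


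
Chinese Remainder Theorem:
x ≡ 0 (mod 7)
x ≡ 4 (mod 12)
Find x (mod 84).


M = 7*12 = 84
M1 = M/7 = 12, M2 = M/12 = 7
M1^(-1) mod 7 = 3, M2^(-1) mod 12 = 7
x = 0*12*3 + 4*7*7 = 196
196 mod 84 = 28
Check: 28 mod 7 = 0 ✓, 28 mod 12 = 4 ✓

x ≡ 28 (mod 84)


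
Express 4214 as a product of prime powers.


4214 / 2 = 2107
2107 / 7 = 301
301 / 7 = 43
43 / 43 = 1
4214 = 2 × 7^2 × 43


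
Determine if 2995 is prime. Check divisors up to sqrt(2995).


2995 / 5 = 599 (exact division)
2995 is NOT prime.

No, 2995 is not prime


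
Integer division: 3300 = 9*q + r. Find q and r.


3300 = 9 * 366 + 6
Check: 3294 + 6 = 3300

q = 366, r = 6


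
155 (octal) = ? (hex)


155 (base 8) = 109 (decimal)
109 (decimal) = 6D (base 16)


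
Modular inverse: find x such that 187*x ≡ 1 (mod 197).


Use the extended Euclidean algorithm on (197, 187); each row r = 197*s + 187*t:
r=197, s=1, t=0
r=187, s=0, t=1
q=1: r=10, s=1, t=-1   [197*(1) + 187*(-1) = 10]
q=18: r=7, s=-18, t=19   [197*(-18) + 187*(19) = 7]
q=1: r=3, s=19, t=-20   [197*(19) + 187*(-20) = 3]
q=2: r=1, s=-56, t=59   [197*(-56) + 187*(59) = 1]
q=3: r=0, s=187, t=-197   [197*(187) + 187*(-197) = 0]
GCD = 1 with t = 59, so 187*(59) ≡ 1 (mod 197)
Inverse = 59 mod 197 = 59
Check: 187 * 59 = 11033 ≡ 1 (mod 197)

187^(-1) ≡ 59 (mod 197)


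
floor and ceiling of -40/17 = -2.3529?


-40/17 = -2.3529
floor = -3
ceil = -2

floor = -3, ceil = -2


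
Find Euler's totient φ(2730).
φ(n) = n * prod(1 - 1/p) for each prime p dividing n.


2730 = 2 × 3 × 5 × 7 × 13
Prime factors: 2, 3, 5, 7, 13
φ(2730) = 2730 × (1-1/2) × (1-1/3) × (1-1/5) × (1-1/7) × (1-1/13)
= 2730 × 1/2 × 2/3 × 4/5 × 6/7 × 12/13 = 576

φ(2730) = 576


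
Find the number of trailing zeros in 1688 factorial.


floor(1688/5) = 337
floor(1688/25) = 67
floor(1688/125) = 13
floor(1688/625) = 2
Total = 419

419 trailing zeros


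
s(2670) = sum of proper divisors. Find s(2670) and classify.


Proper divisors: 1, 2, 3, 5, 6, 10, 15, 30, 89, 178, 267, 445, 534, 890, 1335
Sum = 1 + 2 + 3 + 5 + 6 + 10 + 15 + 30 + 89 + 178 + 267 + 445 + 534 + 890 + 1335 = 3810
3810 > 2670 → abundant

s(2670) = 3810 (abundant)


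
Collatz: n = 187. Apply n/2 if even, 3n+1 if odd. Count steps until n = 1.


187 → 562 → 281 → 844 → 422 → 211 → 634 → 317 → 952 → 476 → 238 → 119 → 358 → 179 → 538 → 269 → 808 → 404 → 202 → 101 → 304 → 152 → 76 → 38 → 19 → 58 → 29 → 88 → 44 → 22 → 11 → 34 → 17 → 52 → 26 → 13 → 40 → 20 → 10 → 5 → 16 → 8 → 4 → 2 → 1
Total steps = 44

44 steps


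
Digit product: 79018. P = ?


7 × 9 × 0 × 1 × 8 = 0


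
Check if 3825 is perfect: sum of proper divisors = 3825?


Proper divisors of 3825: 1, 3, 5, 9, 15, 17, 25, 45, 51, 75, 85, 153, 225, 255, 425, 765, 1275
Sum = 1 + 3 + 5 + 9 + 15 + 17 + 25 + 45 + 51 + 75 + 85 + 153 + 225 + 255 + 425 + 765 + 1275 = 3429

No, 3825 is not perfect (3429 ≠ 3825)


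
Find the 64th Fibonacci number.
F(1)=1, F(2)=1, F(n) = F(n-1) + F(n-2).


Sequence: 1, 1, 2, 3, 5, 8, 13, 21, 34, 55, 89, 144, 233, 377, 610, 987, 1597, 2584, 4181, 6765, 10946, 17711, 28657, 46368, 75025, 121393, 196418, 317811, 514229, 832040, 1346269, 2178309, 3524578, 5702887, 9227465, 14930352, 24157817, 39088169, 63245986, 102334155, 165580141, 267914296, 433494437, 701408733, 1134903170, 1836311903, 2971215073, 4807526976, 7778742049, 12586269025, 20365011074, 32951280099, 53316291173, 86267571272, 139583862445, 225851433717, 365435296162, 591286729879, 956722026041, 1548008755920, 2504730781961, 4052739537881, 6557470319842, 10610209857723
F(64) = 10610209857723


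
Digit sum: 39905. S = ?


3 + 9 + 9 + 0 + 5 = 26


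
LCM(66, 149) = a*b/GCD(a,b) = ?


GCD(66, 149) = 1
LCM = 66*149/1 = 9834/1 = 9834

LCM = 9834


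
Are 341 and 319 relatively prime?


Euclidean algorithm:
341 = 1 * 319 + 22
319 = 14 * 22 + 11
22 = 2 * 11 + 0
GCD(341, 319) = 11

No, not coprime (GCD = 11)


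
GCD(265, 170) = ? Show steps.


265 = 1 * 170 + 95
170 = 1 * 95 + 75
95 = 1 * 75 + 20
75 = 3 * 20 + 15
20 = 1 * 15 + 5
15 = 3 * 5 + 0
GCD = 5


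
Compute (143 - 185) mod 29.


143 - 185 = -42
-42 mod 29 = 16


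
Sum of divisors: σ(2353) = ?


Divisors of 2353: 1, 13, 181, 2353
Sum = 1 + 13 + 181 + 2353 = 2548

σ(2353) = 2548


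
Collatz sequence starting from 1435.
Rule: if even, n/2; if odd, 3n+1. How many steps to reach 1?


1435 → 4306 → 2153 → 6460 → 3230 → 1615 → 4846 → 2423 → 7270 → 3635 → 10906 → 5453 → 16360 → 8180 → 4090 → 2045 → 6136 → 3068 → 1534 → 767 → 2302 → 1151 → 3454 → 1727 → 5182 → 2591 → 7774 → 3887 → 11662 → 5831 → 17494 → 8747 → 26242 → 13121 → 39364 → 19682 → 9841 → 29524 → 14762 → 7381 → 22144 → 11072 → 5536 → 2768 → 1384 → 692 → 346 → 173 → 520 → 260 → 130 → 65 → 196 → 98 → 49 → 148 → 74 → 37 → 112 → 56 → 28 → 14 → 7 → 22 → 11 → 34 → 17 → 52 → 26 → 13 → 40 → 20 → 10 → 5 → 16 → 8 → 4 → 2 → 1
Total steps = 78

78 steps


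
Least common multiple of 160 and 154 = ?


GCD(160, 154) = 2
LCM = 160*154/2 = 24640/2 = 12320

LCM = 12320


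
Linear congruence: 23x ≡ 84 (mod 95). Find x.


GCD(23, 95) = 1, unique solution
a^(-1) mod 95 = 62
x = 62 * 84 mod 95 = 78

x ≡ 78 (mod 95)


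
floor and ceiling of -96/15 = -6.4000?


-96/15 = -6.4000
floor = -7
ceil = -6

floor = -7, ceil = -6


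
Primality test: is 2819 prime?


Check divisors up to sqrt(2819) = 53.0943
No divisors found.
2819 is prime.

Yes, 2819 is prime


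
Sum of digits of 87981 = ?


8 + 7 + 9 + 8 + 1 = 33


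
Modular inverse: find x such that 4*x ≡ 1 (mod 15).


Use the extended Euclidean algorithm on (15, 4); each row r = 15*s + 4*t:
r=15, s=1, t=0
r=4, s=0, t=1
q=3: r=3, s=1, t=-3   [15*(1) + 4*(-3) = 3]
q=1: r=1, s=-1, t=4   [15*(-1) + 4*(4) = 1]
q=3: r=0, s=4, t=-15   [15*(4) + 4*(-15) = 0]
GCD = 1 with t = 4, so 4*(4) ≡ 1 (mod 15)
Inverse = 4 mod 15 = 4
Check: 4 * 4 = 16 ≡ 1 (mod 15)

4^(-1) ≡ 4 (mod 15)


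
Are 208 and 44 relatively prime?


Euclidean algorithm:
208 = 4 * 44 + 32
44 = 1 * 32 + 12
32 = 2 * 12 + 8
12 = 1 * 8 + 4
8 = 2 * 4 + 0
GCD(208, 44) = 4

No, not coprime (GCD = 4)


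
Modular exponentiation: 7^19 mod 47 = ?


7^1 mod 47 = 7
7^2 mod 47 = 2
7^3 mod 47 = 14
7^4 mod 47 = 4
7^5 mod 47 = 28
7^6 mod 47 = 8
7^7 mod 47 = 9
7^8 mod 47 = 16
7^9 mod 47 = 18
7^10 mod 47 = 32
7^11 mod 47 = 36
7^12 mod 47 = 17
7^13 mod 47 = 25
7^14 mod 47 = 34
7^15 mod 47 = 3
7^16 mod 47 = 21
7^17 mod 47 = 6
7^18 mod 47 = 42
7^19 mod 47 = 12


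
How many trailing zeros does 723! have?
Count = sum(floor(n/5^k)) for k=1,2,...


floor(723/5) = 144
floor(723/25) = 28
floor(723/125) = 5
floor(723/625) = 1
Total = 178

178 trailing zeros


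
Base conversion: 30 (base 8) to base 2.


30 (base 8) = 24 (decimal)
24 (decimal) = 11000 (base 2)


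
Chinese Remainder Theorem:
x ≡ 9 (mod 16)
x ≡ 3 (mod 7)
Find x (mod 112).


M = 16*7 = 112
M1 = M/16 = 7, M2 = M/7 = 16
M1^(-1) mod 16 = 7, M2^(-1) mod 7 = 4
x = 9*7*7 + 3*16*4 = 633
633 mod 112 = 73
Check: 73 mod 16 = 9 ✓, 73 mod 7 = 3 ✓

x ≡ 73 (mod 112)


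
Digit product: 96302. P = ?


9 × 6 × 3 × 0 × 2 = 0


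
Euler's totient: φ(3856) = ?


3856 = 2^4 × 241
Prime factors: 2, 241
φ(3856) = 3856 × (1-1/2) × (1-1/241)
= 3856 × 1/2 × 240/241 = 1920

φ(3856) = 1920


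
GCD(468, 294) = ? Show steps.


468 = 1 * 294 + 174
294 = 1 * 174 + 120
174 = 1 * 120 + 54
120 = 2 * 54 + 12
54 = 4 * 12 + 6
12 = 2 * 6 + 0
GCD = 6


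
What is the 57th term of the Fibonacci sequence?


Sequence: 1, 1, 2, 3, 5, 8, 13, 21, 34, 55, 89, 144, 233, 377, 610, 987, 1597, 2584, 4181, 6765, 10946, 17711, 28657, 46368, 75025, 121393, 196418, 317811, 514229, 832040, 1346269, 2178309, 3524578, 5702887, 9227465, 14930352, 24157817, 39088169, 63245986, 102334155, 165580141, 267914296, 433494437, 701408733, 1134903170, 1836311903, 2971215073, 4807526976, 7778742049, 12586269025, 20365011074, 32951280099, 53316291173, 86267571272, 139583862445, 225851433717, 365435296162
F(57) = 365435296162


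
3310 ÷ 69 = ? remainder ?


3310 = 69 * 47 + 67
Check: 3243 + 67 = 3310

q = 47, r = 67


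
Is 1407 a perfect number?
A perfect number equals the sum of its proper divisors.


Proper divisors of 1407: 1, 3, 7, 21, 67, 201, 469
Sum = 1 + 3 + 7 + 21 + 67 + 201 + 469 = 769

No, 1407 is not perfect (769 ≠ 1407)


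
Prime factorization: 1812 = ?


1812 / 2 = 906
906 / 2 = 453
453 / 3 = 151
151 / 151 = 1
1812 = 2^2 × 3 × 151


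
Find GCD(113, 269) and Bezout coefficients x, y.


Tabular extended Euclidean (each row: r = 113*s + 269*t):
r=113, s=1, t=0
r=269, s=0, t=1
q=0: r=113, s=1, t=0   [113*(1) + 269*(0) = 113]
q=2: r=43, s=-2, t=1   [113*(-2) + 269*(1) = 43]
q=2: r=27, s=5, t=-2   [113*(5) + 269*(-2) = 27]
q=1: r=16, s=-7, t=3   [113*(-7) + 269*(3) = 16]
q=1: r=11, s=12, t=-5   [113*(12) + 269*(-5) = 11]
q=1: r=5, s=-19, t=8   [113*(-19) + 269*(8) = 5]
q=2: r=1, s=50, t=-21   [113*(50) + 269*(-21) = 1]
q=5: r=0, s=-269, t=113   [113*(-269) + 269*(113) = 0]
GCD = 1; from the row with r=1: x=50, y=-21
Check: 113*(50) + 269*(-21) = 5650 - 5649 = 1

GCD = 1, x = 50, y = -21


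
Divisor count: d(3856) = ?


3856 = 2^4 × 241^1
d(3856) = (4+1) × (1+1) = 10

10 divisors


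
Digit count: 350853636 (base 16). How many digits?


350853636 in base 16 = 14E99A04
Number of digits = 8

8 digits (base 16)


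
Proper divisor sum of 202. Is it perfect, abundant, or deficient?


Proper divisors: 1, 2, 101
Sum = 1 + 2 + 101 = 104
104 < 202 → deficient

s(202) = 104 (deficient)


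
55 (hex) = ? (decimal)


55 (base 16) = 85 (decimal)
85 (decimal) = 85 (base 10)


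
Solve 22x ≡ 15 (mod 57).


GCD(22, 57) = 1, unique solution
a^(-1) mod 57 = 13
x = 13 * 15 mod 57 = 24

x ≡ 24 (mod 57)


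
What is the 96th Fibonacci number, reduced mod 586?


F(k) mod 586 for k=1..96:
1, 1, 2, 3, 5, 8, 13, 21, 34, 55, 89, 144, 233, 377, 24, 401, 425, 240, 79, 319, 398, 131, 529, 74, 17, 91, 108, 199, 307, 506, 227, 147, 374, 521, 309, 244, 553, 211, 178, 389, 567, 370, 351, 135, 486, 35, 521, 556, 491, 461, 366, 241, 21, 262, 283, 545, 242, 201, 443, 58, 501, 559, 474, 447, 335, 196, 531, 141, 86, 227, 313, 540, 267, 221, 488, 123, 25, 148, 173, 321, 494, 229, 137, 366, 503, 283, 200, 483, 97, 580, 91, 85, 176, 261, 437, 112
F(96) mod 586 = 112


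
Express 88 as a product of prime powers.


88 / 2 = 44
44 / 2 = 22
22 / 2 = 11
11 / 11 = 1
88 = 2^3 × 11


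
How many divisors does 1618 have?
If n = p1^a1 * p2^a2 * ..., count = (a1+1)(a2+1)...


1618 = 2^1 × 809^1
d(1618) = (1+1) × (1+1) = 4

4 divisors


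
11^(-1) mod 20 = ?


Use the extended Euclidean algorithm on (20, 11); each row r = 20*s + 11*t:
r=20, s=1, t=0
r=11, s=0, t=1
q=1: r=9, s=1, t=-1   [20*(1) + 11*(-1) = 9]
q=1: r=2, s=-1, t=2   [20*(-1) + 11*(2) = 2]
q=4: r=1, s=5, t=-9   [20*(5) + 11*(-9) = 1]
q=2: r=0, s=-11, t=20   [20*(-11) + 11*(20) = 0]
GCD = 1 with t = -9, so 11*(-9) ≡ 1 (mod 20)
Inverse = -9 mod 20 = 11
Check: 11 * 11 = 121 ≡ 1 (mod 20)

11^(-1) ≡ 11 (mod 20)


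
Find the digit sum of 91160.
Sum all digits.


9 + 1 + 1 + 6 + 0 = 17


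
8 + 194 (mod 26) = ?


8 + 194 = 202
202 mod 26 = 20


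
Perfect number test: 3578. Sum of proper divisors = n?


Proper divisors of 3578: 1, 2, 1789
Sum = 1 + 2 + 1789 = 1792

No, 3578 is not perfect (1792 ≠ 3578)


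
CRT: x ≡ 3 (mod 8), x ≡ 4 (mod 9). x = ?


M = 8*9 = 72
M1 = M/8 = 9, M2 = M/9 = 8
M1^(-1) mod 8 = 1, M2^(-1) mod 9 = 8
x = 3*9*1 + 4*8*8 = 283
283 mod 72 = 67
Check: 67 mod 8 = 3 ✓, 67 mod 9 = 4 ✓

x ≡ 67 (mod 72)


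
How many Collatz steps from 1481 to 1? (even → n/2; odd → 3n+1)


1481 → 4444 → 2222 → 1111 → 3334 → 1667 → 5002 → 2501 → 7504 → 3752 → 1876 → 938 → 469 → 1408 → 704 → 352 → 176 → 88 → 44 → 22 → 11 → 34 → 17 → 52 → 26 → 13 → 40 → 20 → 10 → 5 → 16 → 8 → 4 → 2 → 1
Total steps = 34

34 steps


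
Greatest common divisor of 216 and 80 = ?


216 = 2 * 80 + 56
80 = 1 * 56 + 24
56 = 2 * 24 + 8
24 = 3 * 8 + 0
GCD = 8


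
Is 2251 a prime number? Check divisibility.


Check divisors up to sqrt(2251) = 47.4447
No divisors found.
2251 is prime.

Yes, 2251 is prime


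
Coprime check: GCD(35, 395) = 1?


Euclidean algorithm:
395 = 11 * 35 + 10
35 = 3 * 10 + 5
10 = 2 * 5 + 0
GCD(35, 395) = 5

No, not coprime (GCD = 5)


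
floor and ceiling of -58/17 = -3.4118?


-58/17 = -3.4118
floor = -4
ceil = -3

floor = -4, ceil = -3


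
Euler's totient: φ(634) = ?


634 = 2 × 317
Prime factors: 2, 317
φ(634) = 634 × (1-1/2) × (1-1/317)
= 634 × 1/2 × 316/317 = 316

φ(634) = 316


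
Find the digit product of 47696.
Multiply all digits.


4 × 7 × 6 × 9 × 6 = 9072


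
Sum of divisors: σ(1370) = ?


Divisors of 1370: 1, 2, 5, 10, 137, 274, 685, 1370
Sum = 1 + 2 + 5 + 10 + 137 + 274 + 685 + 1370 = 2484

σ(1370) = 2484


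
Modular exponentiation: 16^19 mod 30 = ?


16^1 mod 30 = 16
16^2 mod 30 = 16
16^3 mod 30 = 16
16^4 mod 30 = 16
16^5 mod 30 = 16
16^6 mod 30 = 16
16^7 mod 30 = 16
16^8 mod 30 = 16
16^9 mod 30 = 16
16^10 mod 30 = 16
16^11 mod 30 = 16
16^12 mod 30 = 16
16^13 mod 30 = 16
16^14 mod 30 = 16
16^15 mod 30 = 16
16^16 mod 30 = 16
16^17 mod 30 = 16
16^18 mod 30 = 16
16^19 mod 30 = 16


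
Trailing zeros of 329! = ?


floor(329/5) = 65
floor(329/25) = 13
floor(329/125) = 2
Total = 80

80 trailing zeros


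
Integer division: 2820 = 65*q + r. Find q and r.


2820 = 65 * 43 + 25
Check: 2795 + 25 = 2820

q = 43, r = 25


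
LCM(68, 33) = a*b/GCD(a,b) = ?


GCD(68, 33) = 1
LCM = 68*33/1 = 2244/1 = 2244

LCM = 2244


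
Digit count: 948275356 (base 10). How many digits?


948275356 has 9 digits in base 10
floor(log10(948275356)) + 1 = floor(8.9769) + 1 = 9

9 digits (base 10)


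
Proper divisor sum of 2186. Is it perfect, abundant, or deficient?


Proper divisors: 1, 2, 1093
Sum = 1 + 2 + 1093 = 1096
1096 < 2186 → deficient

s(2186) = 1096 (deficient)


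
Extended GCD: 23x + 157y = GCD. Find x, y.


Tabular extended Euclidean (each row: r = 23*s + 157*t):
r=23, s=1, t=0
r=157, s=0, t=1
q=0: r=23, s=1, t=0   [23*(1) + 157*(0) = 23]
q=6: r=19, s=-6, t=1   [23*(-6) + 157*(1) = 19]
q=1: r=4, s=7, t=-1   [23*(7) + 157*(-1) = 4]
q=4: r=3, s=-34, t=5   [23*(-34) + 157*(5) = 3]
q=1: r=1, s=41, t=-6   [23*(41) + 157*(-6) = 1]
q=3: r=0, s=-157, t=23   [23*(-157) + 157*(23) = 0]
GCD = 1; from the row with r=1: x=41, y=-6
Check: 23*(41) + 157*(-6) = 943 - 942 = 1

GCD = 1, x = 41, y = -6


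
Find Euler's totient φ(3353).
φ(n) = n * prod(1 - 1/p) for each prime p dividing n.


3353 = 7 × 479
Prime factors: 7, 479
φ(3353) = 3353 × (1-1/7) × (1-1/479)
= 3353 × 6/7 × 478/479 = 2868

φ(3353) = 2868


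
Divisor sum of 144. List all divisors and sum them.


Divisors of 144: 1, 2, 3, 4, 6, 8, 9, 12, 16, 18, 24, 36, 48, 72, 144
Sum = 1 + 2 + 3 + 4 + 6 + 8 + 9 + 12 + 16 + 18 + 24 + 36 + 48 + 72 + 144 = 403

σ(144) = 403


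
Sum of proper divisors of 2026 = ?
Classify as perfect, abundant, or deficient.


Proper divisors: 1, 2, 1013
Sum = 1 + 2 + 1013 = 1016
1016 < 2026 → deficient

s(2026) = 1016 (deficient)


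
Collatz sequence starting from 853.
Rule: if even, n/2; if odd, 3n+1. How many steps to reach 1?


853 → 2560 → 1280 → 640 → 320 → 160 → 80 → 40 → 20 → 10 → 5 → 16 → 8 → 4 → 2 → 1
Total steps = 15

15 steps


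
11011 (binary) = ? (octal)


11011 (base 2) = 27 (decimal)
27 (decimal) = 33 (base 8)


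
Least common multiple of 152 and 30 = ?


GCD(152, 30) = 2
LCM = 152*30/2 = 4560/2 = 2280

LCM = 2280


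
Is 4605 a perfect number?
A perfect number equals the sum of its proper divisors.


Proper divisors of 4605: 1, 3, 5, 15, 307, 921, 1535
Sum = 1 + 3 + 5 + 15 + 307 + 921 + 1535 = 2787

No, 4605 is not perfect (2787 ≠ 4605)


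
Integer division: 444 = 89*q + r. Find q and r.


444 = 89 * 4 + 88
Check: 356 + 88 = 444

q = 4, r = 88


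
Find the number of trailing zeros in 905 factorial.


floor(905/5) = 181
floor(905/25) = 36
floor(905/125) = 7
floor(905/625) = 1
Total = 225

225 trailing zeros


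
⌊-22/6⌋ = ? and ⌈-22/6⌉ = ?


-22/6 = -3.6667
floor = -4
ceil = -3

floor = -4, ceil = -3


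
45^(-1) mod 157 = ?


Use the extended Euclidean algorithm on (157, 45); each row r = 157*s + 45*t:
r=157, s=1, t=0
r=45, s=0, t=1
q=3: r=22, s=1, t=-3   [157*(1) + 45*(-3) = 22]
q=2: r=1, s=-2, t=7   [157*(-2) + 45*(7) = 1]
q=22: r=0, s=45, t=-157   [157*(45) + 45*(-157) = 0]
GCD = 1 with t = 7, so 45*(7) ≡ 1 (mod 157)
Inverse = 7 mod 157 = 7
Check: 45 * 7 = 315 ≡ 1 (mod 157)

45^(-1) ≡ 7 (mod 157)


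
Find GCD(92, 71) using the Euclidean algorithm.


92 = 1 * 71 + 21
71 = 3 * 21 + 8
21 = 2 * 8 + 5
8 = 1 * 5 + 3
5 = 1 * 3 + 2
3 = 1 * 2 + 1
2 = 2 * 1 + 0
GCD = 1


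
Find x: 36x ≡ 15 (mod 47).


GCD(36, 47) = 1, unique solution
a^(-1) mod 47 = 17
x = 17 * 15 mod 47 = 20

x ≡ 20 (mod 47)


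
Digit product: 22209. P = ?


2 × 2 × 2 × 0 × 9 = 0
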